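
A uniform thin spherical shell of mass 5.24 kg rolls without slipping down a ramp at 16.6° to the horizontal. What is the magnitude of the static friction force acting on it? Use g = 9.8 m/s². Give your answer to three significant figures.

f ≈ 5.87 N

For this body I = (2/3)MR², i.e. k = I/(MR²) = 2/3.
Along the incline Mg sinθ − f = Ma, and torque about the center fR = Iα = kMR²(a/R) gives f = kMa.
Combining, a = g sinθ/(1+k) and f = kMa = kMg sinθ/(1+k).
f = (2/3) × 5.24 × 9.8 × sin16.6° / 1.667 ≈ 5.87 N.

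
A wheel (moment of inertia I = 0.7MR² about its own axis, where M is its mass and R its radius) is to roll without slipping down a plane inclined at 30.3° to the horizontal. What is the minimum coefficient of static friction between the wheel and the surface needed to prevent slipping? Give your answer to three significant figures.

With I = 0.7MR², the ratio k = I/(MR²) is 0.7.
Translational: Mg sinθ − f = Ma. Rotational about the CM: fR = Iα = kMRa, so f = kMa.
These give a = g sinθ/(1+k) and the required friction f = kMg sinθ/(1+k).
With N = Mg cosθ, the no-slip condition f ≤ μN gives μ_min = f/N = k tanθ/(1+k).
μ_min = 0.7 × tan30.3° / 1.7 ≈ 0.241.

μ_min ≈ 0.241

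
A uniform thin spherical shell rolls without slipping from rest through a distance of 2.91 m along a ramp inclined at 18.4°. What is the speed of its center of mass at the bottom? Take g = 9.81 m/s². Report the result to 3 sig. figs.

The moment of inertia is (2/3)MR², giving k ≡ I/(MR²) = 2/3.
Since it rolls without slipping, ω = v/R and KE = ½Mv² + ½Iω² = ½(1+k)Mv² = (5/6)Mv².
The vertical drop is h = L sinθ = 2.91 × sin18.4° = 0.9185 m.
Setting Mgh = (5/6)Mv² gives v = √(2gh/(1+k)) = √(2·9.81·0.9185/1.667) ≈ 3.29 m/s.

v ≈ 3.29 m/s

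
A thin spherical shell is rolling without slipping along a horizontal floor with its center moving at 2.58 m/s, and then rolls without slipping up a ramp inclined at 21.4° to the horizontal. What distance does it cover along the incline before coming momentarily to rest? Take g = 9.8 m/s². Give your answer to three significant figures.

d ≈ 1.55 m

Here I = (2/3)MR², so the shape factor k = I/(MR²) = 2/3.
Since it rolls without slipping, ω = v/R and KE = ½Mv² + ½Iω² = ½(1+k)Mv² = (5/6)Mv².
Setting this equal to Mgh gives the vertical rise h = (1+k)v₀²/(2g) = 1.667×2.58²/(2×9.8) = 0.566 m.
Along the incline, d = h/sinθ = 0.566/sin21.4° ≈ 1.55 m.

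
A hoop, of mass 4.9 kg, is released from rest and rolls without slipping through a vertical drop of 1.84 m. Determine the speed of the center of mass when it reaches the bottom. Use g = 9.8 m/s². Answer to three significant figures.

v ≈ 4.25 m/s

For this body I = MR², i.e. k = I/(MR²) = 1.
Pure rolling means v = ωR; then KE = ½Mv² + ½I(v/R)² = ½(1+k)Mv² = Mv².
Setting Mgh = Mv² gives v = √(2gh/(1+k)) = √(2·9.8·1.84/2) ≈ 4.25 m/s.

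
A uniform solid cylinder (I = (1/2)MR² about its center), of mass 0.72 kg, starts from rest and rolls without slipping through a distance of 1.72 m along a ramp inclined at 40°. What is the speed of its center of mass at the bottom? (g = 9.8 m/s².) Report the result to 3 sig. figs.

v ≈ 3.80 m/s

For this body I = (1/2)MR², i.e. k = I/(MR²) = 0.5.
Rolling without slipping gives ω = v/R, so the total kinetic energy is ½Mv² + ½Iω² = ½(1+k)Mv² = (3/4)Mv².
The vertical drop is h = L sinθ = 1.72 × sin40° = 1.106 m.
Energy conservation: Mgh = (3/4)Mv², so v = √(2gh/(1+k)) = √(2 × 9.8 × 1.106 / 1.5) ≈ 3.80 m/s.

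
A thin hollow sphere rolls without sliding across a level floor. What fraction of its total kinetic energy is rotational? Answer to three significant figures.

Here I = (2/3)MR², so the shape factor k = I/(MR²) = 2/3.
Since ω = v/R, the translational part is ½Mv² and the rotational part is ½I(v/R)² = ½kMv²; the total is ½(1+k)Mv².
The rotational fraction is therefore k/(1+k) = (2/3)/1.667 ≈ 0.400.

fraction ≈ 0.400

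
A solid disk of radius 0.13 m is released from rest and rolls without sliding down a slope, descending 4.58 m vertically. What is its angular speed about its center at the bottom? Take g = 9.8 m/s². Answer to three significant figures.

With I = (1/2)MR², the ratio k = I/(MR²) is 0.5.
Pure rolling means v = ωR; then KE = ½Mv² + ½I(v/R)² = ½(1+k)Mv² = (3/4)Mv².
Energy conservation Mgh = ½(1+k)Mv² gives v = √(2gh/(1+k)) = √(2 × 9.8 × 4.58 / 1.5) = 7.736 m/s.
The angular speed follows from ω = v/R = 7.736/0.13 ≈ 59.5 rad/s.

ω ≈ 59.5 rad/s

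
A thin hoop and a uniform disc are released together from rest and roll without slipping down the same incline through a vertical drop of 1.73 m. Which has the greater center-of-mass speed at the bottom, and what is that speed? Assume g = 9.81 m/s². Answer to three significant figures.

For rolling without slipping, Mgh = ½(1+k)Mv² where k = I/(MR²), so v = √(2gh/(1+k)).
Thin hoop: k = 1, giving v = √(2×9.81×1.73/2) = 4.12 m/s.
Uniform disc: k = 0.5, giving v = √(2×9.81×1.73/1.5) = 4.757 m/s.
The smaller k wins: the uniform disc, at ≈ 4.76 m/s.

the uniform disc, at v ≈ 4.76 m/s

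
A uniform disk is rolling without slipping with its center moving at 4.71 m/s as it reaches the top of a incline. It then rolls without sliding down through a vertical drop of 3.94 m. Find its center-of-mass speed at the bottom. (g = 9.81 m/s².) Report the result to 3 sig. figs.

Here I = (1/2)MR², so the shape factor k = I/(MR²) = 0.5.
The rolling condition ω = v/R makes the rotational term ½I(v/R)² = ½kMv², so KE_total = ½(1+k)Mv² = (3/4)Mv².
Energy conservation: (3/4)Mv₀² + Mgh = (3/4)Mv², so v² = v₀² + 2gh/(1+k).
v = √(4.71² + 2×9.81×3.94/1.5) = √73.72 ≈ 8.59 m/s.

v ≈ 8.59 m/s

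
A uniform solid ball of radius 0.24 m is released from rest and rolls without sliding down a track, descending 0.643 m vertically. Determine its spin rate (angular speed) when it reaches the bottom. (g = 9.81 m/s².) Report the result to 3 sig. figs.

ω ≈ 12.5 rad/s

For this body I = (2/5)MR², i.e. k = I/(MR²) = 0.4.
Pure rolling means v = ωR; then KE = ½Mv² + ½I(v/R)² = ½(1+k)Mv² = (7/10)Mv².
Energy conservation Mgh = ½(1+k)Mv² gives v = √(2gh/(1+k)) = √(2 × 9.81 × 0.643 / 1.4) = 3.002 m/s.
The angular speed follows from ω = v/R = 3.002/0.24 ≈ 12.5 rad/s.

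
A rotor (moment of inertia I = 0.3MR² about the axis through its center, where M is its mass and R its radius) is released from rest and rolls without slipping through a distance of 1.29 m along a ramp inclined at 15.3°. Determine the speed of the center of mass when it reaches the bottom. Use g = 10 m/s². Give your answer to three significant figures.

The moment of inertia is 0.3MR², giving k ≡ I/(MR²) = 0.3.
The rolling condition ω = v/R makes the rotational term ½I(v/R)² = ½kMv², so KE_total = ½(1+k)Mv² = (13/20)Mv².
The vertical drop is h = L sinθ = 1.29 × sin15.3° = 0.3404 m.
Setting Mgh = (13/20)Mv² gives v = √(2gh/(1+k)) = √(2·10·0.3404/1.3) ≈ 2.29 m/s.

v ≈ 2.29 m/s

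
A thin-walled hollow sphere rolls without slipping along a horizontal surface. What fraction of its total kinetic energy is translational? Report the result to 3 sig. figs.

fraction ≈ 0.600

For this body I = (2/3)MR², i.e. k = I/(MR²) = 2/3.
With ω = v/R, KE_trans = ½Mv² and KE_rot = ½Iω² = ½kMv², so KE_total = ½(1+k)Mv².
The translational fraction is therefore 1/(1+k) = 1/1.667 ≈ 0.600.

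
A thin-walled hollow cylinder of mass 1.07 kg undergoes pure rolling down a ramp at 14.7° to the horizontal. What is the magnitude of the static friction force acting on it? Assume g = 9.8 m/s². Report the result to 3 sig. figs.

f ≈ 1.33 N

The moment of inertia is MR², giving k ≡ I/(MR²) = 1.
Translational: Mg sinθ − f = Ma. Rotational about the CM: fR = Iα = kMRa, so f = kMa.
Combining, a = g sinθ/(1+k) and f = kMa = kMg sinθ/(1+k).
f = 1 × 1.07 × 9.8 × sin14.7° / 2 ≈ 1.33 N.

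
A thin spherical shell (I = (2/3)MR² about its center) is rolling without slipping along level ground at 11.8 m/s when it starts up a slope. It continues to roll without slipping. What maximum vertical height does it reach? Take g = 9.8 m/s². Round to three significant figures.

h ≈ 11.8 m

The moment of inertia is (2/3)MR², giving k ≡ I/(MR²) = 2/3.
Since it rolls without slipping, ω = v/R and KE = ½Mv² + ½Iω² = ½(1+k)Mv² = (5/6)Mv².
All of this converts to potential energy at the highest point: (5/6)Mv₀² = Mgh.
Thus h = (1+k)v₀²/(2g) = 1.667 × 11.8² / (2 × 9.8) ≈ 11.8 m.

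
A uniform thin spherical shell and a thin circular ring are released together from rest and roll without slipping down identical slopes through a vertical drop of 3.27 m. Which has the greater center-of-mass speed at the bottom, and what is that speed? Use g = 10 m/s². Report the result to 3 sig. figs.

the uniform thin spherical shell, at v ≈ 6.26 m/s

For rolling without slipping, Mgh = ½(1+k)Mv² where k = I/(MR²), so v = √(2gh/(1+k)).
Uniform thin spherical shell: k = 2/3, giving v = √(2×10×3.27/1.667) = 6.264 m/s.
Thin circular ring: k = 1, giving v = √(2×10×3.27/2) = 5.718 m/s.
The smaller k wins: the uniform thin spherical shell, at ≈ 6.26 m/s.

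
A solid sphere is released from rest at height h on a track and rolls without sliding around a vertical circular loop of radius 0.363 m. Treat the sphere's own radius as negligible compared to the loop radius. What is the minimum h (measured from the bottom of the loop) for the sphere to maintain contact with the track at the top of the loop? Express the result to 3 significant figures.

h_min ≈ 0.980 m

The moment of inertia is (2/5)MR², giving k ≡ I/(MR²) = 0.4.
At the top of the loop, the minimum-contact condition is Mg = Mv_top²/r, so v_top² = gr.
With ω = v/R, the kinetic energy at speed v is ½(1+k)Mv² = (7/10)Mv².
Energy conservation from release (height h) to the top (height 2r): Mgh = Mg(2r) + (7/10)M·gr.
Thus h_min = 2r + (1+k)r/2 = r(2 + 1.4/2) = 0.363 × 2.7 ≈ 0.980 m.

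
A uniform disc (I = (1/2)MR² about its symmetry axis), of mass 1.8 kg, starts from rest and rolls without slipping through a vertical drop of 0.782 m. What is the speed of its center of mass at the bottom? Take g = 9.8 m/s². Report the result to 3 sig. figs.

v ≈ 3.20 m/s

The moment of inertia is (1/2)MR², giving k ≡ I/(MR²) = 0.5.
Since it rolls without slipping, ω = v/R and KE = ½Mv² + ½Iω² = ½(1+k)Mv² = (3/4)Mv².
Energy conservation: Mgh = (3/4)Mv², so v = √(2gh/(1+k)) = √(2 × 9.8 × 0.782 / 1.5) ≈ 3.20 m/s.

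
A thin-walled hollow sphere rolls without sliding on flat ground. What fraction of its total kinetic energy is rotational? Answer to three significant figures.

Here I = (2/3)MR², so the shape factor k = I/(MR²) = 2/3.
Since ω = v/R, the translational part is ½Mv² and the rotational part is ½I(v/R)² = ½kMv²; the total is ½(1+k)Mv².
The rotational fraction is therefore k/(1+k) = (2/3)/1.667 ≈ 0.400.

fraction ≈ 0.400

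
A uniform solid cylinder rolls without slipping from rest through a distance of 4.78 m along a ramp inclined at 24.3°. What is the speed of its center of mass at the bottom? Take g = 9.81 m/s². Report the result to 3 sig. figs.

With I = (1/2)MR², the ratio k = I/(MR²) is 0.5.
Rolling without slipping gives ω = v/R, so the total kinetic energy is ½Mv² + ½Iω² = ½(1+k)Mv² = (3/4)Mv².
The vertical drop is h = L sinθ = 4.78 × sin24.3° = 1.967 m.
Energy conservation: Mgh = (3/4)Mv², so v = √(2gh/(1+k)) = √(2 × 9.81 × 1.967 / 1.5) ≈ 5.07 m/s.

v ≈ 5.07 m/s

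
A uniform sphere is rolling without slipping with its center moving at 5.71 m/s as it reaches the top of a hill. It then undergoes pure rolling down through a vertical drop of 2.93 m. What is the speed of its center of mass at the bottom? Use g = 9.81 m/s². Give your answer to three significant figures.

Here I = (2/5)MR², so the shape factor k = I/(MR²) = 0.4.
Pure rolling means v = ωR; then KE = ½Mv² + ½I(v/R)² = ½(1+k)Mv² = (7/10)Mv².
Conserving energy between top and bottom: (7/10)Mv² = (7/10)Mv₀² + Mgh, hence v² = v₀² + 2gh/(1+k).
v = √(5.71² + 2×9.81×2.93/1.4) = √73.67 ≈ 8.58 m/s.

v ≈ 8.58 m/s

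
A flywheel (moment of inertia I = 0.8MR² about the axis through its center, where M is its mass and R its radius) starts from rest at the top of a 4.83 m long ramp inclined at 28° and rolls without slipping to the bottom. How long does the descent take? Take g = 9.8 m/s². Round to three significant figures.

t ≈ 1.94 s

With I = 0.8MR², the ratio k = I/(MR²) is 0.8.
Along the incline Mg sinθ − f = Ma, and torque about the center fR = Iα = kMR²(a/R) gives f = kMa.
Hence a = g sinθ/(1+k) = 9.8×sin28°/1.8 = 2.556 m/s².
Starting from rest, L = ½at², so t = √(2L/a) = √(2×4.83/2.556) ≈ 1.94 s.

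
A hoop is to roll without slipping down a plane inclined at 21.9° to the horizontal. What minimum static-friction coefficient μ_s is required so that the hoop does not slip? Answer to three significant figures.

For this body I = MR², i.e. k = I/(MR²) = 1.
Newton's second law down the slope: Mg sinθ − f = Ma. The torque equation fR = Iα (with α = a/R) gives f = kMa.
These give a = g sinθ/(1+k) and the required friction f = kMg sinθ/(1+k).
The normal force is N = Mg cosθ, so μ_min = f/N = k tanθ/(1+k).
μ_min = 1 × tan21.9° / 2 ≈ 0.201.

μ_min ≈ 0.201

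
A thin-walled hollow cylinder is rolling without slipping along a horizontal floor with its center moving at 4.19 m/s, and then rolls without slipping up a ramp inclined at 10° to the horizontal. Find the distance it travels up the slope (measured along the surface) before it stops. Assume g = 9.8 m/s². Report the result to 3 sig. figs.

With I = MR², the ratio k = I/(MR²) is 1.
Pure rolling means v = ωR; then KE = ½Mv² + ½I(v/R)² = ½(1+k)Mv² = Mv².
Setting this equal to Mgh gives the vertical rise h = (1+k)v₀²/(2g) = 2×4.19²/(2×9.8) = 1.791 m.
The distance along the slope is d = h/sinθ = 1.791/sin10° ≈ 10.3 m.

d ≈ 10.3 m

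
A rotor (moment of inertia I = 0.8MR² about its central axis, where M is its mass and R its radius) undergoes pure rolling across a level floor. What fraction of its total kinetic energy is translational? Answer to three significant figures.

fraction ≈ 0.556

With I = 0.8MR², the ratio k = I/(MR²) is 0.8.
Since ω = v/R, the translational part is ½Mv² and the rotational part is ½I(v/R)² = ½kMv²; the total is ½(1+k)Mv².
The translational fraction is therefore 1/(1+k) = 1/1.8 ≈ 0.556.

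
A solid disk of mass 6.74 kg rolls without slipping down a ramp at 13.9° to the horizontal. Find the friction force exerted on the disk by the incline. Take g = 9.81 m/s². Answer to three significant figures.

f ≈ 5.29 N

With I = (1/2)MR², the ratio k = I/(MR²) is 0.5.
Along the incline Mg sinθ − f = Ma, and torque about the center fR = Iα = kMR²(a/R) gives f = kMa.
Combining, a = g sinθ/(1+k) and f = kMa = kMg sinθ/(1+k).
f = 0.5 × 6.74 × 9.81 × sin13.9° / 1.5 ≈ 5.29 N.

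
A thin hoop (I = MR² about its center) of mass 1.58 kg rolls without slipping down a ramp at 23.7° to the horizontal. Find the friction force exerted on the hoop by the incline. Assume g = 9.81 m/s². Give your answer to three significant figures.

Here I = MR², so the shape factor k = I/(MR²) = 1.
Along the incline Mg sinθ − f = Ma, and torque about the center fR = Iα = kMR²(a/R) gives f = kMa.
Combining, a = g sinθ/(1+k) and f = kMa = kMg sinθ/(1+k).
f = 1 × 1.58 × 9.81 × sin23.7° / 2 ≈ 3.12 N.

f ≈ 3.12 N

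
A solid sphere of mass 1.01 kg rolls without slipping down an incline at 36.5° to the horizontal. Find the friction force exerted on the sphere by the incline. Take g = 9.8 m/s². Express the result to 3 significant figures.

f ≈ 1.68 N

Here I = (2/5)MR², so the shape factor k = I/(MR²) = 0.4.
Newton's second law down the slope: Mg sinθ − f = Ma. The torque equation fR = Iα (with α = a/R) gives f = kMa.
Combining, a = g sinθ/(1+k) and f = kMa = kMg sinθ/(1+k).
f = 0.4 × 1.01 × 9.8 × sin36.5° / 1.4 ≈ 1.68 N.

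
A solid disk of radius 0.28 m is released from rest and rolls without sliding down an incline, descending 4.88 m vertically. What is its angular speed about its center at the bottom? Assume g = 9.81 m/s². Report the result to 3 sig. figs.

For this body I = (1/2)MR², i.e. k = I/(MR²) = 0.5.
The rolling condition ω = v/R makes the rotational term ½I(v/R)² = ½kMv², so KE_total = ½(1+k)Mv² = (3/4)Mv².
Energy conservation Mgh = ½(1+k)Mv² gives v = √(2gh/(1+k)) = √(2 × 9.81 × 4.88 / 1.5) = 7.989 m/s.
The angular speed follows from ω = v/R = 7.989/0.28 ≈ 28.5 rad/s.

ω ≈ 28.5 rad/s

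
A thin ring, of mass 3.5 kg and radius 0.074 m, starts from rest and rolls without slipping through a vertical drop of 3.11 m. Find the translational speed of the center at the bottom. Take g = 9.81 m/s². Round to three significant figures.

v ≈ 5.52 m/s

For this body I = MR², i.e. k = I/(MR²) = 1.
Since it rolls without slipping, ω = v/R and KE = ½Mv² + ½Iω² = ½(1+k)Mv² = Mv².
Energy conservation: Mgh = Mv², so v = √(2gh/(1+k)) = √(2 × 9.81 × 3.11 / 2) ≈ 5.52 m/s.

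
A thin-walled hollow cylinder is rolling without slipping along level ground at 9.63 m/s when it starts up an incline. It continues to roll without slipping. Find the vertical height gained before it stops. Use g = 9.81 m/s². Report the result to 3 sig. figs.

With I = MR², the ratio k = I/(MR²) is 1.
Rolling without slipping gives ω = v/R, so the total kinetic energy is ½Mv² + ½Iω² = ½(1+k)Mv² = Mv².
All of this converts to potential energy at the highest point: Mv₀² = Mgh.
Thus h = (1+k)v₀²/(2g) = 2 × 9.63² / (2 × 9.81) ≈ 9.45 m.

h ≈ 9.45 m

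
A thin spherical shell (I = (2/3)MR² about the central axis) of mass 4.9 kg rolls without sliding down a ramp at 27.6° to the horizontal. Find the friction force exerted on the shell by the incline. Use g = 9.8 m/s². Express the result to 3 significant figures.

For this body I = (2/3)MR², i.e. k = I/(MR²) = 2/3.
Translational: Mg sinθ − f = Ma. Rotational about the CM: fR = Iα = kMRa, so f = kMa.
Combining, a = g sinθ/(1+k) and f = kMa = kMg sinθ/(1+k).
f = (2/3) × 4.9 × 9.8 × sin27.6° / 1.667 ≈ 8.90 N.

f ≈ 8.90 N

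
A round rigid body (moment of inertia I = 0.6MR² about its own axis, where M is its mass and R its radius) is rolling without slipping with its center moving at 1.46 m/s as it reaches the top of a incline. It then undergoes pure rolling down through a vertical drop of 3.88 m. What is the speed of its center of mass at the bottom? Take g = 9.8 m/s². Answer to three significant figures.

v ≈ 7.05 m/s

For this body I = 0.6MR², i.e. k = I/(MR²) = 0.6.
Since it rolls without slipping, ω = v/R and KE = ½Mv² + ½Iω² = ½(1+k)Mv² = (4/5)Mv².
Conserving energy between top and bottom: (4/5)Mv² = (4/5)Mv₀² + Mgh, hence v² = v₀² + 2gh/(1+k).
v = √(1.46² + 2×9.8×3.88/1.6) = √49.66 ≈ 7.05 m/s.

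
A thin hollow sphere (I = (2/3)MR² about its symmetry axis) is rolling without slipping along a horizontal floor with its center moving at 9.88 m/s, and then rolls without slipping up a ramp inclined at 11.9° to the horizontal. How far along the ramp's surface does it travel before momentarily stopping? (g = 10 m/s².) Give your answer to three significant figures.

d ≈ 39.4 m

For this body I = (2/3)MR², i.e. k = I/(MR²) = 2/3.
Since it rolls without slipping, ω = v/R and KE = ½Mv² + ½Iω² = ½(1+k)Mv² = (5/6)Mv².
Setting this equal to Mgh gives the vertical rise h = (1+k)v₀²/(2g) = 1.667×9.88²/(2×10) = 8.135 m.
Along the incline, d = h/sinθ = 8.135/sin11.9° ≈ 39.4 m.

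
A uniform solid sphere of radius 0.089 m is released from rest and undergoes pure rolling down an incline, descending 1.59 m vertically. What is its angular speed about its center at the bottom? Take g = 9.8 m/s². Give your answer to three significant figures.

The moment of inertia is (2/5)MR², giving k ≡ I/(MR²) = 0.4.
The rolling condition ω = v/R makes the rotational term ½I(v/R)² = ½kMv², so KE_total = ½(1+k)Mv² = (7/10)Mv².
Energy conservation Mgh = ½(1+k)Mv² gives v = √(2gh/(1+k)) = √(2 × 9.8 × 1.59 / 1.4) = 4.718 m/s.
The angular speed follows from ω = v/R = 4.718/0.089 ≈ 53.0 rad/s.

ω ≈ 53.0 rad/s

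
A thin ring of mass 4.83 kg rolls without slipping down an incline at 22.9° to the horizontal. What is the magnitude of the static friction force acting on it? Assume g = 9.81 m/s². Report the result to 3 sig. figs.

With I = MR², the ratio k = I/(MR²) is 1.
Along the incline Mg sinθ − f = Ma, and torque about the center fR = Iα = kMR²(a/R) gives f = kMa.
Combining, a = g sinθ/(1+k) and f = kMa = kMg sinθ/(1+k).
f = 1 × 4.83 × 9.81 × sin22.9° / 2 ≈ 9.22 N.

f ≈ 9.22 N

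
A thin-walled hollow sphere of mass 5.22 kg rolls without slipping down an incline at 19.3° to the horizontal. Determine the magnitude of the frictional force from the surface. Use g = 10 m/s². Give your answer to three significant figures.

With I = (2/3)MR², the ratio k = I/(MR²) is 2/3.
Translational: Mg sinθ − f = Ma. Rotational about the CM: fR = Iα = kMRa, so f = kMa.
Combining, a = g sinθ/(1+k) and f = kMa = kMg sinθ/(1+k).
f = (2/3) × 5.22 × 10 × sin19.3° / 1.667 ≈ 6.90 N.

f ≈ 6.90 N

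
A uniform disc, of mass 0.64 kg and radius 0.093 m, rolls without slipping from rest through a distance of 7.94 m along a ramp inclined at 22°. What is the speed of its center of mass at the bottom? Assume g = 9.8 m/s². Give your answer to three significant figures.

With I = (1/2)MR², the ratio k = I/(MR²) is 0.5.
The rolling condition ω = v/R makes the rotational term ½I(v/R)² = ½kMv², so KE_total = ½(1+k)Mv² = (3/4)Mv².
The vertical drop is h = L sinθ = 7.94 × sin22° = 2.974 m.
Setting Mgh = (3/4)Mv² gives v = √(2gh/(1+k)) = √(2·9.8·2.974/1.5) ≈ 6.23 m/s.

v ≈ 6.23 m/s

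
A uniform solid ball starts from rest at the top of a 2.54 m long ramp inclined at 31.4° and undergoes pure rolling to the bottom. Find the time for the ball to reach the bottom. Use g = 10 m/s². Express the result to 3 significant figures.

The moment of inertia is (2/5)MR², giving k ≡ I/(MR²) = 0.4.
Translational: Mg sinθ − f = Ma. Rotational about the CM: fR = Iα = kMRa, so f = kMa.
Hence a = g sinθ/(1+k) = 10×sin31.4°/1.4 = 3.721 m/s².
Starting from rest, L = ½at², so t = √(2L/a) = √(2×2.54/3.721) ≈ 1.17 s.

t ≈ 1.17 s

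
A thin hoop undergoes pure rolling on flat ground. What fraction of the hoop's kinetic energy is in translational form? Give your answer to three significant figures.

For this body I = MR², i.e. k = I/(MR²) = 1.
With ω = v/R, KE_trans = ½Mv² and KE_rot = ½Iω² = ½kMv², so KE_total = ½(1+k)Mv².
The translational fraction is therefore 1/(1+k) = 1/2 ≈ 0.500.

fraction ≈ 0.500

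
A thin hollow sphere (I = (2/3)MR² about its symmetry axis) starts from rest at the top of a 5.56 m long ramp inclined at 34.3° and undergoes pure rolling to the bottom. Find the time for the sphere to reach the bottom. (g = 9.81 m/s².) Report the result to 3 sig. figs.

For this body I = (2/3)MR², i.e. k = I/(MR²) = 2/3.
Newton's second law down the slope: Mg sinθ − f = Ma. The torque equation fR = Iα (with α = a/R) gives f = kMa.
Hence a = g sinθ/(1+k) = 9.81×sin34.3°/1.667 = 3.317 m/s².
Starting from rest, L = ½at², so t = √(2L/a) = √(2×5.56/3.317) ≈ 1.83 s.

t ≈ 1.83 s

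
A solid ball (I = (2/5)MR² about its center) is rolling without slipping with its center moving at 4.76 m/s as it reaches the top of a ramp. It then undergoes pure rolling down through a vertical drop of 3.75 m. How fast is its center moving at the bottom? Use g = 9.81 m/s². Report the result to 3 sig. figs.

For this body I = (2/5)MR², i.e. k = I/(MR²) = 0.4.
Pure rolling means v = ωR; then KE = ½Mv² + ½I(v/R)² = ½(1+k)Mv² = (7/10)Mv².
Conserving energy between top and bottom: (7/10)Mv² = (7/10)Mv₀² + Mgh, hence v² = v₀² + 2gh/(1+k).
v = √(4.76² + 2×9.81×3.75/1.4) = √75.21 ≈ 8.67 m/s.

v ≈ 8.67 m/s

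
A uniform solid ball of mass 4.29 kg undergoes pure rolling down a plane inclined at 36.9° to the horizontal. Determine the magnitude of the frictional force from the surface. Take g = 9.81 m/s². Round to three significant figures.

The moment of inertia is (2/5)MR², giving k ≡ I/(MR²) = 0.4.
Newton's second law down the slope: Mg sinθ − f = Ma. The torque equation fR = Iα (with α = a/R) gives f = kMa.
Combining, a = g sinθ/(1+k) and f = kMa = kMg sinθ/(1+k).
f = 0.4 × 4.29 × 9.81 × sin36.9° / 1.4 ≈ 7.22 N.

f ≈ 7.22 N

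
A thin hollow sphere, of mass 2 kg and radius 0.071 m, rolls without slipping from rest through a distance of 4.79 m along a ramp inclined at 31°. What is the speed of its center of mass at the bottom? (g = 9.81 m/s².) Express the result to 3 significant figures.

v ≈ 5.39 m/s

With I = (2/3)MR², the ratio k = I/(MR²) is 2/3.
Pure rolling means v = ωR; then KE = ½Mv² + ½I(v/R)² = ½(1+k)Mv² = (5/6)Mv².
The vertical drop is h = L sinθ = 4.79 × sin31° = 2.467 m.
Energy conservation: Mgh = (5/6)Mv², so v = √(2gh/(1+k)) = √(2 × 9.81 × 2.467 / 1.667) ≈ 5.39 m/s.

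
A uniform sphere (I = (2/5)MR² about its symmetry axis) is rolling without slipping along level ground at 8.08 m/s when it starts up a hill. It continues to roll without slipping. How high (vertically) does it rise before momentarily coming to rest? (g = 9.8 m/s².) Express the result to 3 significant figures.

Here I = (2/5)MR², so the shape factor k = I/(MR²) = 0.4.
Pure rolling means v = ωR; then KE = ½Mv² + ½I(v/R)² = ½(1+k)Mv² = (7/10)Mv².
All of this converts to potential energy at the highest point: (7/10)Mv₀² = Mgh.
Thus h = (1+k)v₀²/(2g) = 1.4 × 8.08² / (2 × 9.8) ≈ 4.66 m.

h ≈ 4.66 m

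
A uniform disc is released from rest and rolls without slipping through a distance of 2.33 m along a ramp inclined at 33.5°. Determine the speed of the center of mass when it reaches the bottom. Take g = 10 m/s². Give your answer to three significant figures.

v ≈ 4.14 m/s

With I = (1/2)MR², the ratio k = I/(MR²) is 0.5.
Rolling without slipping gives ω = v/R, so the total kinetic energy is ½Mv² + ½Iω² = ½(1+k)Mv² = (3/4)Mv².
The vertical drop is h = L sinθ = 2.33 × sin33.5° = 1.286 m.
Setting Mgh = (3/4)Mv² gives v = √(2gh/(1+k)) = √(2·10·1.286/1.5) ≈ 4.14 m/s.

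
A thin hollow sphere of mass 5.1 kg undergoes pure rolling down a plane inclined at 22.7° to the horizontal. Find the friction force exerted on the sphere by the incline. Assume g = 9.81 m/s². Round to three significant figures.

For this body I = (2/3)MR², i.e. k = I/(MR²) = 2/3.
Translational: Mg sinθ − f = Ma. Rotational about the CM: fR = Iα = kMRa, so f = kMa.
Combining, a = g sinθ/(1+k) and f = kMa = kMg sinθ/(1+k).
f = (2/3) × 5.1 × 9.81 × sin22.7° / 1.667 ≈ 7.72 N.

f ≈ 7.72 N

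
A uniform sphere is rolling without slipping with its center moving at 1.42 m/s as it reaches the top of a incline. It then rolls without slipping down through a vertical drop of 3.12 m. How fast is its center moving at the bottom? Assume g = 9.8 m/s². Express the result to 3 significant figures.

The moment of inertia is (2/5)MR², giving k ≡ I/(MR²) = 0.4.
Since it rolls without slipping, ω = v/R and KE = ½Mv² + ½Iω² = ½(1+k)Mv² = (7/10)Mv².
Conserving energy between top and bottom: (7/10)Mv² = (7/10)Mv₀² + Mgh, hence v² = v₀² + 2gh/(1+k).
v = √(1.42² + 2×9.8×3.12/1.4) = √45.7 ≈ 6.76 m/s.

v ≈ 6.76 m/s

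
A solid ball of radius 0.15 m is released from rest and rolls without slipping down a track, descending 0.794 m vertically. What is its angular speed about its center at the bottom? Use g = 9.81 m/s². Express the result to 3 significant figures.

Here I = (2/5)MR², so the shape factor k = I/(MR²) = 0.4.
The rolling condition ω = v/R makes the rotational term ½I(v/R)² = ½kMv², so KE_total = ½(1+k)Mv² = (7/10)Mv².
Energy conservation Mgh = ½(1+k)Mv² gives v = √(2gh/(1+k)) = √(2 × 9.81 × 0.794 / 1.4) = 3.336 m/s.
The angular speed follows from ω = v/R = 3.336/0.15 ≈ 22.2 rad/s.

ω ≈ 22.2 rad/s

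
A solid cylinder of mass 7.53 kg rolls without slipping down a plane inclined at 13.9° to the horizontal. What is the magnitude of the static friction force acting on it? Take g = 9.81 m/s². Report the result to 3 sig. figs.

f ≈ 5.92 N

The moment of inertia is (1/2)MR², giving k ≡ I/(MR²) = 0.5.
Along the incline Mg sinθ − f = Ma, and torque about the center fR = Iα = kMR²(a/R) gives f = kMa.
Combining, a = g sinθ/(1+k) and f = kMa = kMg sinθ/(1+k).
f = 0.5 × 7.53 × 9.81 × sin13.9° / 1.5 ≈ 5.92 N.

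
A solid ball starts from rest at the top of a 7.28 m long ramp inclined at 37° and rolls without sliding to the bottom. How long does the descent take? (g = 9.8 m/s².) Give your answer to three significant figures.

For this body I = (2/5)MR², i.e. k = I/(MR²) = 0.4.
Translational: Mg sinθ − f = Ma. Rotational about the CM: fR = Iα = kMRa, so f = kMa.
Hence a = g sinθ/(1+k) = 9.8×sin37°/1.4 = 4.213 m/s².
Starting from rest, L = ½at², so t = √(2L/a) = √(2×7.28/4.213) ≈ 1.86 s.

t ≈ 1.86 s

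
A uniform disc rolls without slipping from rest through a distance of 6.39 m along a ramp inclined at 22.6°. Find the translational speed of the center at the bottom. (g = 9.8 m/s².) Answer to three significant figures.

v ≈ 5.66 m/s

For this body I = (1/2)MR², i.e. k = I/(MR²) = 0.5.
Pure rolling means v = ωR; then KE = ½Mv² + ½I(v/R)² = ½(1+k)Mv² = (3/4)Mv².
The vertical drop is h = L sinθ = 6.39 × sin22.6° = 2.456 m.
Setting Mgh = (3/4)Mv² gives v = √(2gh/(1+k)) = √(2·9.8·2.456/1.5) ≈ 5.66 m/s.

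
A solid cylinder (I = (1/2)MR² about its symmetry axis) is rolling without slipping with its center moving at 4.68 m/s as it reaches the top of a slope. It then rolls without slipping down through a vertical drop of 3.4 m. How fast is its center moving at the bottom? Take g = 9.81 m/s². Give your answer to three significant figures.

With I = (1/2)MR², the ratio k = I/(MR²) is 0.5.
Since it rolls without slipping, ω = v/R and KE = ½Mv² + ½Iω² = ½(1+k)Mv² = (3/4)Mv².
Conserving energy between top and bottom: (3/4)Mv² = (3/4)Mv₀² + Mgh, hence v² = v₀² + 2gh/(1+k).
v = √(4.68² + 2×9.81×3.4/1.5) = √66.37 ≈ 8.15 m/s.

v ≈ 8.15 m/s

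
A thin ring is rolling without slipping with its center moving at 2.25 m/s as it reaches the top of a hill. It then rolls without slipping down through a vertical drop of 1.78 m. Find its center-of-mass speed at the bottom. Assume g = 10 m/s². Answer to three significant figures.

v ≈ 4.78 m/s

With I = MR², the ratio k = I/(MR²) is 1.
Pure rolling means v = ωR; then KE = ½Mv² + ½I(v/R)² = ½(1+k)Mv² = Mv².
Conserving energy between top and bottom: Mv² = Mv₀² + Mgh, hence v² = v₀² + 2gh/(1+k).
v = √(2.25² + 2×10×1.78/2) = √22.86 ≈ 4.78 m/s.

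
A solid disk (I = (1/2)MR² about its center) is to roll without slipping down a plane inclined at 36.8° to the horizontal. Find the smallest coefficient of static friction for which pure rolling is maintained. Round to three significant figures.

μ_min ≈ 0.249

The moment of inertia is (1/2)MR², giving k ≡ I/(MR²) = 0.5.
Along the incline Mg sinθ − f = Ma, and torque about the center fR = Iα = kMR²(a/R) gives f = kMa.
These give a = g sinθ/(1+k) and the required friction f = kMg sinθ/(1+k).
The normal force is N = Mg cosθ, so μ_min = f/N = k tanθ/(1+k).
μ_min = 0.5 × tan36.8° / 1.5 ≈ 0.249.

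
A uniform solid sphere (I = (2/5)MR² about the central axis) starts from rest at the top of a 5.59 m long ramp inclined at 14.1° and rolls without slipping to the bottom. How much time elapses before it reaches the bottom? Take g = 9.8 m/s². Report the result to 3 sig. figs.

t ≈ 2.56 s

Here I = (2/5)MR², so the shape factor k = I/(MR²) = 0.4.
Newton's second law down the slope: Mg sinθ − f = Ma. The torque equation fR = Iα (with α = a/R) gives f = kMa.
Hence a = g sinθ/(1+k) = 9.8×sin14.1°/1.4 = 1.705 m/s².
Starting from rest, L = ½at², so t = √(2L/a) = √(2×5.59/1.705) ≈ 2.56 s.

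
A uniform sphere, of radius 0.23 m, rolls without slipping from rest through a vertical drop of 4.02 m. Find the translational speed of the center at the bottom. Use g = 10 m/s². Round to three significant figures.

The moment of inertia is (2/5)MR², giving k ≡ I/(MR²) = 0.4.
Pure rolling means v = ωR; then KE = ½Mv² + ½I(v/R)² = ½(1+k)Mv² = (7/10)Mv².
Energy conservation: Mgh = (7/10)Mv², so v = √(2gh/(1+k)) = √(2 × 10 × 4.02 / 1.4) ≈ 7.58 m/s.

v ≈ 7.58 m/s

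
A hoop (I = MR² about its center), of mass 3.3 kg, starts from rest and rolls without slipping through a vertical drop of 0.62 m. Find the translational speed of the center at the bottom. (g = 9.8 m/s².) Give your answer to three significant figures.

Here I = MR², so the shape factor k = I/(MR²) = 1.
Since it rolls without slipping, ω = v/R and KE = ½Mv² + ½Iω² = ½(1+k)Mv² = Mv².
Setting Mgh = Mv² gives v = √(2gh/(1+k)) = √(2·9.8·0.62/2) ≈ 2.46 m/s.

v ≈ 2.46 m/s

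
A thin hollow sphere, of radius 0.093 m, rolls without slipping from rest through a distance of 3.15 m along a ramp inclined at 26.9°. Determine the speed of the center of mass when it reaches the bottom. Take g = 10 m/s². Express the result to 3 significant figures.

v ≈ 4.14 m/s

With I = (2/3)MR², the ratio k = I/(MR²) is 2/3.
Pure rolling means v = ωR; then KE = ½Mv² + ½I(v/R)² = ½(1+k)Mv² = (5/6)Mv².
The vertical drop is h = L sinθ = 3.15 × sin26.9° = 1.425 m.
Energy conservation: Mgh = (5/6)Mv², so v = √(2gh/(1+k)) = √(2 × 10 × 1.425 / 1.667) ≈ 4.14 m/s.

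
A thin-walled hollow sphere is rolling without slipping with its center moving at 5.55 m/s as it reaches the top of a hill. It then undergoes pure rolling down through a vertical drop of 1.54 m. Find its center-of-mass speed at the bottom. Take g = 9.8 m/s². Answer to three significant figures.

v ≈ 6.99 m/s

Here I = (2/3)MR², so the shape factor k = I/(MR²) = 2/3.
Since it rolls without slipping, ω = v/R and KE = ½Mv² + ½Iω² = ½(1+k)Mv² = (5/6)Mv².
Energy conservation: (5/6)Mv₀² + Mgh = (5/6)Mv², so v² = v₀² + 2gh/(1+k).
v = √(5.55² + 2×9.8×1.54/1.667) = √48.91 ≈ 6.99 m/s.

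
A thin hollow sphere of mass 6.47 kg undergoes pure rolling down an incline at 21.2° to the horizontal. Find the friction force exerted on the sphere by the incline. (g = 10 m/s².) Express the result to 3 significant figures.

For this body I = (2/3)MR², i.e. k = I/(MR²) = 2/3.
Translational: Mg sinθ − f = Ma. Rotational about the CM: fR = Iα = kMRa, so f = kMa.
Combining, a = g sinθ/(1+k) and f = kMa = kMg sinθ/(1+k).
f = (2/3) × 6.47 × 10 × sin21.2° / 1.667 ≈ 9.36 N.

f ≈ 9.36 N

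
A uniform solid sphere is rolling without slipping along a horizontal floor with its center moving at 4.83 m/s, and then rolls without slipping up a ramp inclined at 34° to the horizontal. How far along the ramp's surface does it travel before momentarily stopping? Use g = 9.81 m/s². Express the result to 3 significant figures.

The moment of inertia is (2/5)MR², giving k ≡ I/(MR²) = 0.4.
The rolling condition ω = v/R makes the rotational term ½I(v/R)² = ½kMv², so KE_total = ½(1+k)Mv² = (7/10)Mv².
Setting this equal to Mgh gives the vertical rise h = (1+k)v₀²/(2g) = 1.4×4.83²/(2×9.81) = 1.665 m.
The distance along the slope is d = h/sinθ = 1.665/sin34° ≈ 2.98 m.

d ≈ 2.98 m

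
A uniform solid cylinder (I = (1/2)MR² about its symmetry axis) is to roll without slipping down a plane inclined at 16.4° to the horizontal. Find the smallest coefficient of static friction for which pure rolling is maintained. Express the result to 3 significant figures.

μ_min ≈ 0.0981

Here I = (1/2)MR², so the shape factor k = I/(MR²) = 0.5.
Newton's second law down the slope: Mg sinθ − f = Ma. The torque equation fR = Iα (with α = a/R) gives f = kMa.
These give a = g sinθ/(1+k) and the required friction f = kMg sinθ/(1+k).
With N = Mg cosθ, the no-slip condition f ≤ μN gives μ_min = f/N = k tanθ/(1+k).
μ_min = 0.5 × tan16.4° / 1.5 ≈ 0.0981.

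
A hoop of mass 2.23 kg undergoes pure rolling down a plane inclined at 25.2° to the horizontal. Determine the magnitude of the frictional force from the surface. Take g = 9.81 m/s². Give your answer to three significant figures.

Here I = MR², so the shape factor k = I/(MR²) = 1.
Translational: Mg sinθ − f = Ma. Rotational about the CM: fR = Iα = kMRa, so f = kMa.
Combining, a = g sinθ/(1+k) and f = kMa = kMg sinθ/(1+k).
f = 1 × 2.23 × 9.81 × sin25.2° / 2 ≈ 4.66 N.

f ≈ 4.66 N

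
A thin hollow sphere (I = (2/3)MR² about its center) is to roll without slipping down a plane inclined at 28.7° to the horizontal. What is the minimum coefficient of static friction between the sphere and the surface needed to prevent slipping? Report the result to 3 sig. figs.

The moment of inertia is (2/3)MR², giving k ≡ I/(MR²) = 2/3.
Along the incline Mg sinθ − f = Ma, and torque about the center fR = Iα = kMR²(a/R) gives f = kMa.
These give a = g sinθ/(1+k) and the required friction f = kMg sinθ/(1+k).
With N = Mg cosθ, the no-slip condition f ≤ μN gives μ_min = f/N = k tanθ/(1+k).
μ_min = (2/3) × tan28.7° / 1.667 ≈ 0.219.

μ_min ≈ 0.219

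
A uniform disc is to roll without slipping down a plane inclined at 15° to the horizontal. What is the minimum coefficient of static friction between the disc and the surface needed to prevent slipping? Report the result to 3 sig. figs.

μ_min ≈ 0.0893

With I = (1/2)MR², the ratio k = I/(MR²) is 0.5.
Newton's second law down the slope: Mg sinθ − f = Ma. The torque equation fR = Iα (with α = a/R) gives f = kMa.
These give a = g sinθ/(1+k) and the required friction f = kMg sinθ/(1+k).
With N = Mg cosθ, the no-slip condition f ≤ μN gives μ_min = f/N = k tanθ/(1+k).
μ_min = 0.5 × tan15° / 1.5 ≈ 0.0893.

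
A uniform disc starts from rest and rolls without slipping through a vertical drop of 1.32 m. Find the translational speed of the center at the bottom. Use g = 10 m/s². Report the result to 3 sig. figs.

With I = (1/2)MR², the ratio k = I/(MR²) is 0.5.
Since it rolls without slipping, ω = v/R and KE = ½Mv² + ½Iω² = ½(1+k)Mv² = (3/4)Mv².
Setting Mgh = (3/4)Mv² gives v = √(2gh/(1+k)) = √(2·10·1.32/1.5) ≈ 4.20 m/s.

v ≈ 4.20 m/s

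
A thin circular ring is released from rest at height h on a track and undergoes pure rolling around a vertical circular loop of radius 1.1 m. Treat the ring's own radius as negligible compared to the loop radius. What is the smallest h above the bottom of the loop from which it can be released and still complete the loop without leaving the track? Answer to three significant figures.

h_min ≈ 3.30 m

For this body I = MR², i.e. k = I/(MR²) = 1.
At the top, contact is just lost when gravity alone supplies the centripetal force: Mg = Mv_top²/r, i.e. v_top² = gr.
With ω = v/R, the kinetic energy at speed v is ½(1+k)Mv² = Mv².
Energy conservation from release (height h) to the top (height 2r): Mgh = Mg(2r) + M·gr.
Thus h_min = 2r + (1+k)r/2 = r(2 + 2/2) = 1.1 × 3 ≈ 3.30 m.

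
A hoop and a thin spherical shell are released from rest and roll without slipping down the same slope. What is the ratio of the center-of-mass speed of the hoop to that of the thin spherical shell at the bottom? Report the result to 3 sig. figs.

v_ratio ≈ 0.913

Each satisfies Mgh = ½(1+k)Mv² with k = I/(MR²), so v ∝ 1/√(1+k).
For the hoop k = 1; for the thin spherical shell k = 2/3.
v₁/v₂ = √((1+k₂)/(1+k₁)) = √(1.667/2) ≈ 0.913.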